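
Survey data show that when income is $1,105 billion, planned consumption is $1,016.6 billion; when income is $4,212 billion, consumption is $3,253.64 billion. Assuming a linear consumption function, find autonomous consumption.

MPC = ΔC/ΔY = (3253.64 − 1016.6)/(4212 − 1105) = 2237.04/3107 = 0.72
a = C − MPC·Y = 1016.6 − 0.72(1105) = 1016.6 − 795.6 = 221

a = 221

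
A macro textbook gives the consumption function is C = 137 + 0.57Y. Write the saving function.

S = -137 + 0.43Y

S = Y − C = Y − (137 + 0.57Y) = -137 + (1 − 0.57)Y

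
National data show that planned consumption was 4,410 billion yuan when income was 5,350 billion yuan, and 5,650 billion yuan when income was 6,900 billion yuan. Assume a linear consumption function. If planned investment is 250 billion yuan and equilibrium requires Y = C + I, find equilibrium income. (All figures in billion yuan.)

Y = 1900

MPC = (5650 − 4410)/(6900 − 5350) = 1240/1550 = 0.8
a = 4410 − 0.8(5350) = 130
Equilibrium: Y = 130 + 0.8Y + 250
0.2Y = 380, so Y = 380/0.2 = 1900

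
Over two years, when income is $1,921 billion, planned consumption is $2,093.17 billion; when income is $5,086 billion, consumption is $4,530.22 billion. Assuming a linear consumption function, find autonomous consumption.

a = 614

MPC = ΔC/ΔY = (4530.22 − 2093.17)/(5086 − 1921) = 2437.05/3165 = 0.77
a = C − MPC·Y = 2093.17 − 0.77(1921) = 2093.17 − 1479.17 = 614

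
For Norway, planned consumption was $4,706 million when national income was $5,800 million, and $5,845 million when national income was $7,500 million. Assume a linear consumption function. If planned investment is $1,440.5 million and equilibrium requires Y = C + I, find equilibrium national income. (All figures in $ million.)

Y = 6850

MPC = (5845 − 4706)/(7500 − 5800) = 1139/1700 = 0.67
a = 4706 − 0.67(5800) = 820
Equilibrium: Y = 820 + 0.67Y + 1440.5
0.33Y = 2260.5, so Y = 2260.5/0.33 = 6850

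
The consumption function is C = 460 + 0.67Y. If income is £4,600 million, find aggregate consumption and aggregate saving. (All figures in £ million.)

C = 3542; S = 1058

C = 460 + 0.67(4600) = 460 + 3082 = 3542
S = Y − C = 4600 − 3542 = 1058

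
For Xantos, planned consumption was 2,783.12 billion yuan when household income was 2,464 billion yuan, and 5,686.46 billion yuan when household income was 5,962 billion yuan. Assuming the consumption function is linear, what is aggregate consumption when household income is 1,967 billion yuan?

MPC = (5686.46 − 2783.12)/(5962 − 2464) = 2903.34/3498 = 0.83
a = 2783.12 − 0.83(2464) = 2783.12 − 2045.12 = 738
C = 738 + 0.83(1967) = 738 + 1632.61 = 2370.61

C = 2370.61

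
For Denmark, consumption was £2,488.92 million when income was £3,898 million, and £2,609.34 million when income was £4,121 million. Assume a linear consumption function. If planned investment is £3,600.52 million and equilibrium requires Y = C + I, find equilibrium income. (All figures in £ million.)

Y = 8662

MPC = (2609.34 − 2488.92)/(4121 − 3898) = 120.42/223 = 0.54
a = 2488.92 − 0.54(3898) = 384
Equilibrium: Y = 384 + 0.54Y + 3600.52
0.46Y = 3984.52, so Y = 3984.52/0.46 = 8662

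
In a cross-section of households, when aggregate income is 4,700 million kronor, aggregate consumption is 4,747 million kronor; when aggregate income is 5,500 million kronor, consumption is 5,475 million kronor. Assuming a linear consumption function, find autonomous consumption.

MPC = ΔC/ΔY = (5475 − 4747)/(5500 − 4700) = 728/800 = 0.91
a = C − MPC·Y = 4747 − 0.91(4700) = 4747 − 4277 = 470

a = 470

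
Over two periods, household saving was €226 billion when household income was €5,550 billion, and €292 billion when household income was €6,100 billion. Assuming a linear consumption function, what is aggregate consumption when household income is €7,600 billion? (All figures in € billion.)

C = 7128

MPS = ΔS/ΔY = (292 − 226)/(6100 − 5550) = 66/550 = 0.12
MPC = 1 − MPS = 0.88
Autonomous saving = 226 − 0.12(5550) = -440, so a = 440
C = 440 + 0.88(7600) = 440 + 6688 = 7128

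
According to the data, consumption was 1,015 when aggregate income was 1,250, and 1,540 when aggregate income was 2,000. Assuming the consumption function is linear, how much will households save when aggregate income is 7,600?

MPC = (1540 − 1015)/(2000 − 1250) = 525/750 = 0.7
a = 1015 − 0.7(1250) = 1015 − 875 = 140
C = 140 + 0.7(7600) = 5460
S = 7600 − 5460 = 2140

S = 2140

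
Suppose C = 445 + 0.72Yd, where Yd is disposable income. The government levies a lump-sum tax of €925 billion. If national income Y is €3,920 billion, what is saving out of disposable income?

Yd = Y − T = 3920 − 925 = 2995
C = 445 + 0.72(2995) = 445 + 2156.4 = 2601.4
S = Yd − C = 2995 − 2601.4 = 393.6

S = 393.6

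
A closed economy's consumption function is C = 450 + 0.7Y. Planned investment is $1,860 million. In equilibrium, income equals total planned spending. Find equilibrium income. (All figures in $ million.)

Y = C + I = 450 + 0.7Y + 1860
Y − 0.7Y = 2310
0.3Y = 2310, so Y = 2310/0.3 = 7700

Y = 7700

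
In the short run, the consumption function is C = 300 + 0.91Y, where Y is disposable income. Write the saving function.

S = Y − C = Y − (300 + 0.91Y) = -300 + (1 − 0.91)Y

S = -300 + 0.09Y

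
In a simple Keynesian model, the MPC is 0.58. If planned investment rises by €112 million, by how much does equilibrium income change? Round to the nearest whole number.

ΔY ≈ 267

The multiplier is 1/(1 − MPC) = 1/0.42.
ΔY = 112/0.42 = 266.67 ≈ 267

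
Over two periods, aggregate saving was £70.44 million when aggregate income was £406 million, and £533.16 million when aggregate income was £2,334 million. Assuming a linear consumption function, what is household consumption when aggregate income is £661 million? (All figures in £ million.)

MPS = ΔS/ΔY = (533.16 − 70.44)/(2334 − 406) = 462.72/1928 = 0.24
MPC = 1 − MPS = 0.76
Autonomous saving = 70.44 − 0.24(406) = -27, so a = 27
C = 27 + 0.76(661) = 27 + 502.36 = 529.36

C = 529.36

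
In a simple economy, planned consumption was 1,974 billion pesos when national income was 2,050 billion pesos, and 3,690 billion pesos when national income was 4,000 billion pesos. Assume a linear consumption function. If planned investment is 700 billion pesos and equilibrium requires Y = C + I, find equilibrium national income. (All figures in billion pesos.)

Y = 7250

MPC = (3690 − 1974)/(4000 − 2050) = 1716/1950 = 0.88
a = 1974 − 0.88(2050) = 170
Equilibrium: Y = 170 + 0.88Y + 700
0.12Y = 870, so Y = 870/0.12 = 7250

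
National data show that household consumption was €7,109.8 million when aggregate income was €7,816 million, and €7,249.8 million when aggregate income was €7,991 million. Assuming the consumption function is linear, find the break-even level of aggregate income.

Y = 4285

MPC = (7249.8 − 7109.8)/(7991 − 7816) = 140/175 = 0.8
a = 7109.8 − 0.8(7816) = 7109.8 − 6252.8 = 857
Break-even: Y = a/(1−MPC) = 857/0.2 = 4285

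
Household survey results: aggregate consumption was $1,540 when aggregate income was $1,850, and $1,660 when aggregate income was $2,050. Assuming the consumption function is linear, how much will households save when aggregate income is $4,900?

MPC = (1660 − 1540)/(2050 − 1850) = 120/200 = 0.6
a = 1540 − 0.6(1850) = 1540 − 1110 = 430
C = 430 + 0.6(4900) = 3370
S = 4900 − 3370 = 1530

S = 1530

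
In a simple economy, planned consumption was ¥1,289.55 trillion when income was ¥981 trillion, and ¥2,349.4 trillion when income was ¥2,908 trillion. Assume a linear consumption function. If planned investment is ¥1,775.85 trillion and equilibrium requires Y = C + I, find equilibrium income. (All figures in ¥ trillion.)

MPC = (2349.4 − 1289.55)/(2908 − 981) = 1059.85/1927 = 0.55
a = 1289.55 − 0.55(981) = 750
Equilibrium: Y = 750 + 0.55Y + 1775.85
0.45Y = 2525.85, so Y = 2525.85/0.45 = 5613

Y = 5613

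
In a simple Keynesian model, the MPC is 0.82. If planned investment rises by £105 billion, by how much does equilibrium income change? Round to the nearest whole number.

ΔY ≈ 583

The multiplier is 1/(1 − MPC) = 1/0.18.
ΔY = 105/0.18 = 583.33 ≈ 583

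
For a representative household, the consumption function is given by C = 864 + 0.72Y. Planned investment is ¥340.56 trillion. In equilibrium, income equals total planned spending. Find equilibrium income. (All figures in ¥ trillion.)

Y = 4302

Y = C + I = 864 + 0.72Y + 340.56
Y − 0.72Y = 1204.56
0.28Y = 1204.56, so Y = 1204.56/0.28 = 4302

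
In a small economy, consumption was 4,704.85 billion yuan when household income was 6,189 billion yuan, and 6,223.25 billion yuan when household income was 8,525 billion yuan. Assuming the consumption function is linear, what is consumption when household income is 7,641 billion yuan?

C = 5648.65

MPC = (6223.25 − 4704.85)/(8525 − 6189) = 1518.4/2336 = 0.65
a = 4704.85 − 0.65(6189) = 4704.85 − 4022.85 = 682
C = 682 + 0.65(7641) = 682 + 4966.65 = 5648.65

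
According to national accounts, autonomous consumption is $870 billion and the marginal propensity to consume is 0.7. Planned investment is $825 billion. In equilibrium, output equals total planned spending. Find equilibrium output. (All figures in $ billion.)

Y = 5650

Y = C + I = 870 + 0.7Y + 825
Y − 0.7Y = 1695
0.3Y = 1695, so Y = 1695/0.3 = 5650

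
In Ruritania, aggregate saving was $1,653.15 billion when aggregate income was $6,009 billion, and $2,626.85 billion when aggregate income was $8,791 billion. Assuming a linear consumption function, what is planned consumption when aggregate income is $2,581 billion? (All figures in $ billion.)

MPS = ΔS/ΔY = (2626.85 − 1653.15)/(8791 − 6009) = 973.7/2782 = 0.35
MPC = 1 − MPS = 0.65
Autonomous saving = 1653.15 − 0.35(6009) = -450, so a = 450
C = 450 + 0.65(2581) = 450 + 1677.65 = 2127.65

C = 2127.65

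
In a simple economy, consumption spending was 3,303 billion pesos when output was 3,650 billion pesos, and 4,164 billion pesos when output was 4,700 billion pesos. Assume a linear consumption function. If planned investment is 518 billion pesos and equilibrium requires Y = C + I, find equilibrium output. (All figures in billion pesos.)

MPC = (4164 − 3303)/(4700 − 3650) = 861/1050 = 0.82
a = 3303 − 0.82(3650) = 310
Equilibrium: Y = 310 + 0.82Y + 518
0.18Y = 828, so Y = 828/0.18 = 4600

Y = 4600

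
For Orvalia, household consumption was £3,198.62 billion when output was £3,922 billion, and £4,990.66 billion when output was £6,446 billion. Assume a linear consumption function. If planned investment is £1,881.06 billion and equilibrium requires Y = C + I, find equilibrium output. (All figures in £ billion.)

Y = 7914

MPC = (4990.66 − 3198.62)/(6446 − 3922) = 1792.04/2524 = 0.71
a = 3198.62 − 0.71(3922) = 414
Equilibrium: Y = 414 + 0.71Y + 1881.06
0.29Y = 2295.06, so Y = 2295.06/0.29 = 7914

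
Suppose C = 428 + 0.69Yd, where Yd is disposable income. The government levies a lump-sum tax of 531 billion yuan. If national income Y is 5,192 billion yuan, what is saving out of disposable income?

Yd = Y − T = 5192 − 531 = 4661
C = 428 + 0.69(4661) = 428 + 3216.09 = 3644.09
S = Yd − C = 4661 − 3644.09 = 1016.91

S = 1016.91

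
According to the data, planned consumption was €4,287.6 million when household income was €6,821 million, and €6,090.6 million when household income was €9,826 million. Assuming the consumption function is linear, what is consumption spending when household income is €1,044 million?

C = 821.4

MPC = (6090.6 − 4287.6)/(9826 − 6821) = 1803/3005 = 0.6
a = 4287.6 − 0.6(6821) = 4287.6 − 4092.6 = 195
C = 195 + 0.6(1044) = 195 + 626.4 = 821.4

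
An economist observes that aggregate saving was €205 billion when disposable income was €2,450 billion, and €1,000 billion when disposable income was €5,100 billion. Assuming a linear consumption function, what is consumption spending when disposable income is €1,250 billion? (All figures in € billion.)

C = 1405

MPS = ΔS/ΔY = (1000 − 205)/(5100 − 2450) = 795/2650 = 0.3
MPC = 1 − MPS = 0.7
Autonomous saving = 205 − 0.3(2450) = -530, so a = 530
C = 530 + 0.7(1250) = 530 + 875 = 1405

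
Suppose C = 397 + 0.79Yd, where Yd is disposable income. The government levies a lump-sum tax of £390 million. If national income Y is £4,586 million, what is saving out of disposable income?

S = 484.16

Yd = Y − T = 4586 − 390 = 4196
C = 397 + 0.79(4196) = 397 + 3314.84 = 3711.84
S = Yd − C = 4196 − 3711.84 = 484.16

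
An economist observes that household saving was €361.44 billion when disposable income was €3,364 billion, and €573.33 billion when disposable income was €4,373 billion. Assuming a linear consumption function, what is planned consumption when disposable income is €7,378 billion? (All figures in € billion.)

MPS = ΔS/ΔY = (573.33 − 361.44)/(4373 − 3364) = 211.89/1009 = 0.21
MPC = 1 − MPS = 0.79
Autonomous saving = 361.44 − 0.21(3364) = -345, so a = 345
C = 345 + 0.79(7378) = 345 + 5828.62 = 6173.62

C = 6173.62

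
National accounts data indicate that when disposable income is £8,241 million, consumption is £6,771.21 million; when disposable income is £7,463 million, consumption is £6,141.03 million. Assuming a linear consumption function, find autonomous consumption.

a = 96

MPC = ΔC/ΔY = (6771.21 − 6141.03)/(8241 − 7463) = 630.18/778 = 0.81
a = C − MPC·Y = 6141.03 − 0.81(7463) = 6141.03 − 6045.03 = 96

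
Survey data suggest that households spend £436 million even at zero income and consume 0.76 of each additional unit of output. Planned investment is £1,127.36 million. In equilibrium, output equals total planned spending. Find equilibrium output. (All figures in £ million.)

Y = 6514

Y = C + I = 436 + 0.76Y + 1127.36
Y − 0.76Y = 1563.36
0.24Y = 1563.36, so Y = 1563.36/0.24 = 6514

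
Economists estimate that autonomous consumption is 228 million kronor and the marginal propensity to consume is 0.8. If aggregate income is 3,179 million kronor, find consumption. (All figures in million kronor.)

C = 2771.2

C = 228 + 0.8(3179) = 228 + 2543.2 = 2771.2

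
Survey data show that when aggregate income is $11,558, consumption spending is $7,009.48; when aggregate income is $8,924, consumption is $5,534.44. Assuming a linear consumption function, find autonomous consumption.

a = 537

MPC = ΔC/ΔY = (7009.48 − 5534.44)/(11558 − 8924) = 1475.04/2634 = 0.56
a = C − MPC·Y = 5534.44 − 0.56(8924) = 5534.44 − 4997.44 = 537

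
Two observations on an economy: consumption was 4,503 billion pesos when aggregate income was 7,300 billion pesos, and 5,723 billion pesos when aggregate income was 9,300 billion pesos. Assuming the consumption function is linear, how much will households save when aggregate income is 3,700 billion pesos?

S = 1393

MPC = (5723 − 4503)/(9300 − 7300) = 1220/2000 = 0.61
a = 4503 − 0.61(7300) = 4503 − 4453 = 50
C = 50 + 0.61(3700) = 2307
S = 3700 − 2307 = 1393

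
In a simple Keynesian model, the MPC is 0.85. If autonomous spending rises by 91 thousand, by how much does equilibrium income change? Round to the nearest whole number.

The multiplier is 1/(1 − MPC) = 1/0.15.
ΔY = 91/0.15 = 606.67 ≈ 607

ΔY ≈ 607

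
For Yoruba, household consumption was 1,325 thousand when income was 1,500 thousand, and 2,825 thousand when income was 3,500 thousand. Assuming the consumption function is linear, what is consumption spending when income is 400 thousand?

C = 500

MPC = (2825 − 1325)/(3500 − 1500) = 1500/2000 = 0.75
a = 1325 − 0.75(1500) = 1325 − 1125 = 200
C = 200 + 0.75(400) = 200 + 300 = 500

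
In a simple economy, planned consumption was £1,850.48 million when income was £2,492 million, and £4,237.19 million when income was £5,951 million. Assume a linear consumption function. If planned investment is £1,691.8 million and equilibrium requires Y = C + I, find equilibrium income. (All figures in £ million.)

MPC = (4237.19 − 1850.48)/(5951 − 2492) = 2386.71/3459 = 0.69
a = 1850.48 − 0.69(2492) = 131
Equilibrium: Y = 131 + 0.69Y + 1691.8
0.31Y = 1822.8, so Y = 1822.8/0.31 = 5880

Y = 5880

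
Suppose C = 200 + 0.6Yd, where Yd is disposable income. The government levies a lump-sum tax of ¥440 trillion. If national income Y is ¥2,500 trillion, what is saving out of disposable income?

Yd = Y − T = 2500 − 440 = 2060
C = 200 + 0.6(2060) = 200 + 1236 = 1436
S = Yd − C = 2060 − 1436 = 624

S = 624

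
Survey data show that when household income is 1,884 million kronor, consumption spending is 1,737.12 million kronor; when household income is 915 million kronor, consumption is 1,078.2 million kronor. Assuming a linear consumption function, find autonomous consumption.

MPC = ΔC/ΔY = (1737.12 − 1078.2)/(1884 − 915) = 658.92/969 = 0.68
a = C − MPC·Y = 1078.2 − 0.68(915) = 1078.2 − 622.2 = 456

a = 456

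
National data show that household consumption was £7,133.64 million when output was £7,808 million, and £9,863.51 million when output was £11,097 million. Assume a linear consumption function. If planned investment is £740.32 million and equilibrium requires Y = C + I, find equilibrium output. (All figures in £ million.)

Y = 8196

MPC = (9863.51 − 7133.64)/(11097 − 7808) = 2729.87/3289 = 0.83
a = 7133.64 − 0.83(7808) = 653
Equilibrium: Y = 653 + 0.83Y + 740.32
0.17Y = 1393.32, so Y = 1393.32/0.17 = 8196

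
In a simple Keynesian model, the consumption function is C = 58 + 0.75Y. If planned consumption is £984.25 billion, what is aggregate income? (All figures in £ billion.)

58 + 0.75Y = 984.25
0.75Y = 926.25, so Y = 926.25/0.75 = 1235

Y = 1235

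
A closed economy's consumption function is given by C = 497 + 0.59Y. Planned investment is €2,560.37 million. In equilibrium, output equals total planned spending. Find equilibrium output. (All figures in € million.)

Y = 7457

Y = C + I = 497 + 0.59Y + 2560.37
Y − 0.59Y = 3057.37
0.41Y = 3057.37, so Y = 3057.37/0.41 = 7457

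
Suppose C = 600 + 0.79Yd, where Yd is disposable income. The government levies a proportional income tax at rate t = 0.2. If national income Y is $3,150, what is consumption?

C = 2590.8

Yd = (1 − 0.2)(3150) = 0.8(3150) = 2520
C = 600 + 0.79(2520) = 600 + 1990.8 = 2590.8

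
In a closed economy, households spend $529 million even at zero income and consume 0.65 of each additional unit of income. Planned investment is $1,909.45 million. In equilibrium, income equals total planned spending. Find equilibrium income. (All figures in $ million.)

Y = 6967

Y = C + I = 529 + 0.65Y + 1909.45
Y − 0.65Y = 2438.45
0.35Y = 2438.45, so Y = 2438.45/0.35 = 6967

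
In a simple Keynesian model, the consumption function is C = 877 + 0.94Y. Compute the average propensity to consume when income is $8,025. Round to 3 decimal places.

APC = 1.049

C = 877 + 0.94(8025) = 8420.5
APC = C/Y = 8420.5/8025 = 1.049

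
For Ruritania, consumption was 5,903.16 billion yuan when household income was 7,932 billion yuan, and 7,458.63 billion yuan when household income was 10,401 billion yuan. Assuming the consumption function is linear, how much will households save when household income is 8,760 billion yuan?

S = 2335.2

MPC = (7458.63 − 5903.16)/(10401 − 7932) = 1555.47/2469 = 0.63
a = 5903.16 − 0.63(7932) = 5903.16 − 4997.16 = 906
C = 906 + 0.63(8760) = 6424.8
S = 8760 − 6424.8 = 2335.2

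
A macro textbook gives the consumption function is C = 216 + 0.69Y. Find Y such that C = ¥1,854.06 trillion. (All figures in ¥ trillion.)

216 + 0.69Y = 1854.06
0.69Y = 1638.06, so Y = 1638.06/0.69 = 2374

Y = 2374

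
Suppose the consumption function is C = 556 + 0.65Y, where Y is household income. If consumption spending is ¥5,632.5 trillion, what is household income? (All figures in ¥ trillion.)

556 + 0.65Y = 5632.5
0.65Y = 5076.5, so Y = 5076.5/0.65 = 7810

Y = 7810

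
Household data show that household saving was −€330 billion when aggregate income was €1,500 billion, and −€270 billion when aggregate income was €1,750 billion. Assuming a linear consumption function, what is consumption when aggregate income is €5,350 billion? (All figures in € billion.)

C = 4756

MPS = ΔS/ΔY = (-270 − (-330))/(1750 − 1500) = 60/250 = 0.24
MPC = 1 − MPS = 0.76
Autonomous saving = -330 − 0.24(1500) = -690, so a = 690
C = 690 + 0.76(5350) = 690 + 4066 = 4756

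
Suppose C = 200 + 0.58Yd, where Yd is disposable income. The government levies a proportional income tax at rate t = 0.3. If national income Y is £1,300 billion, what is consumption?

C = 727.8

Yd = (1 − 0.3)(1300) = 0.7(1300) = 910
C = 200 + 0.58(910) = 200 + 527.8 = 727.8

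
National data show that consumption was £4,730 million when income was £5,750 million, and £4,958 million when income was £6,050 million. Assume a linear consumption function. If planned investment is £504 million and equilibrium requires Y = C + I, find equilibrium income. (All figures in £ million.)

MPC = (4958 − 4730)/(6050 − 5750) = 228/300 = 0.76
a = 4730 − 0.76(5750) = 360
Equilibrium: Y = 360 + 0.76Y + 504
0.24Y = 864, so Y = 864/0.24 = 3600

Y = 3600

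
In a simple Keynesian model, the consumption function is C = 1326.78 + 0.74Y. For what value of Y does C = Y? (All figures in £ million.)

Y = 5103

At break-even, C = Y: 1326.78 + 0.74Y = Y
0.26Y = 1326.78, so Y = 1326.78/0.26 = 5103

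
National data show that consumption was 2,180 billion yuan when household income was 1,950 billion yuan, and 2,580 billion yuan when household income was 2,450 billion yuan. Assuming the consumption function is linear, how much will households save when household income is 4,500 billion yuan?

MPC = (2580 − 2180)/(2450 − 1950) = 400/500 = 0.8
a = 2180 − 0.8(1950) = 2180 − 1560 = 620
C = 620 + 0.8(4500) = 4220
S = 4500 − 4220 = 280

S = 280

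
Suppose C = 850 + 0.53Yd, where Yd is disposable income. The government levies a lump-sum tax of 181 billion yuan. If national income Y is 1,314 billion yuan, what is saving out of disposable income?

Yd = Y − T = 1314 − 181 = 1133
C = 850 + 0.53(1133) = 850 + 600.49 = 1450.49
S = Yd − C = 1133 − 1450.49 = -317.49

S = -317.49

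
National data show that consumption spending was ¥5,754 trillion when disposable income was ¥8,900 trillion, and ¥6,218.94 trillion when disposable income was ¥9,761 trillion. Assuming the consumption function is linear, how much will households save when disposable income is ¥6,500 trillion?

S = 2042

MPC = (6218.94 − 5754)/(9761 − 8900) = 464.94/861 = 0.54
a = 5754 − 0.54(8900) = 5754 − 4806 = 948
C = 948 + 0.54(6500) = 4458
S = 6500 − 4458 = 2042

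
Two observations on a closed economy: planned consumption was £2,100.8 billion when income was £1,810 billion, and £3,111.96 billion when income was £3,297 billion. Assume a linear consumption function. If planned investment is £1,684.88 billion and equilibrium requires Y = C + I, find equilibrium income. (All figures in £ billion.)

MPC = (3111.96 − 2100.8)/(3297 − 1810) = 1011.16/1487 = 0.68
a = 2100.8 − 0.68(1810) = 870
Equilibrium: Y = 870 + 0.68Y + 1684.88
0.32Y = 2554.88, so Y = 2554.88/0.32 = 7984

Y = 7984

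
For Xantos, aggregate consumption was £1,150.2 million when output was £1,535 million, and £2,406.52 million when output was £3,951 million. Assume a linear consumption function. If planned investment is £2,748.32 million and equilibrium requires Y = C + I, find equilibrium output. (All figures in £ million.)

MPC = (2406.52 − 1150.2)/(3951 − 1535) = 1256.32/2416 = 0.52
a = 1150.2 − 0.52(1535) = 352
Equilibrium: Y = 352 + 0.52Y + 2748.32
0.48Y = 3100.32, so Y = 3100.32/0.48 = 6459

Y = 6459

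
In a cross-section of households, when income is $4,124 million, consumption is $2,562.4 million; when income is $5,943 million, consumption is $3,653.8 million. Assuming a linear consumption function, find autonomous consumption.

a = 88

MPC = ΔC/ΔY = (3653.8 − 2562.4)/(5943 − 4124) = 1091.4/1819 = 0.6
a = C − MPC·Y = 2562.4 − 0.6(4124) = 2562.4 − 2474.4 = 88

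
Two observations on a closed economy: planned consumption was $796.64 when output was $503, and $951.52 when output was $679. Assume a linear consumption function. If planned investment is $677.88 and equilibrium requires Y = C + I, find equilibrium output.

MPC = (951.52 − 796.64)/(679 − 503) = 154.88/176 = 0.88
a = 796.64 − 0.88(503) = 354
Equilibrium: Y = 354 + 0.88Y + 677.88
0.12Y = 1031.88, so Y = 1031.88/0.12 = 8599

Y = 8599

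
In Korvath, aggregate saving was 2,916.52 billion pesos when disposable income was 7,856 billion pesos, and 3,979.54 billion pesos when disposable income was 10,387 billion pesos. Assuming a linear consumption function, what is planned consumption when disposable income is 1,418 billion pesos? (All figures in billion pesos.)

C = 1205.44

MPS = ΔS/ΔY = (3979.54 − 2916.52)/(10387 − 7856) = 1063.02/2531 = 0.42
MPC = 1 − MPS = 0.58
Autonomous saving = 2916.52 − 0.42(7856) = -383, so a = 383
C = 383 + 0.58(1418) = 383 + 822.44 = 1205.44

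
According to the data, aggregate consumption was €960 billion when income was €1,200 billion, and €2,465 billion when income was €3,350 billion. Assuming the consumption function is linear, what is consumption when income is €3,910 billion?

C = 2857

MPC = (2465 − 960)/(3350 − 1200) = 1505/2150 = 0.7
a = 960 − 0.7(1200) = 960 − 840 = 120
C = 120 + 0.7(3910) = 120 + 2737 = 2857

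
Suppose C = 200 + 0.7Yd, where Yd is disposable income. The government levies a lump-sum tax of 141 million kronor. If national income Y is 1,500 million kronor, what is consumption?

C = 1151.3

Yd = Y − T = 1500 − 141 = 1359
C = 200 + 0.7(1359) = 200 + 951.3 = 1151.3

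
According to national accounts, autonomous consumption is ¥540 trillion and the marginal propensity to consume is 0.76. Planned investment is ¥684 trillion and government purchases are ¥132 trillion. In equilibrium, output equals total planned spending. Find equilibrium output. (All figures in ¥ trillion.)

Y = C + I + G = 540 + 0.76Y + 684 + 132
Y − 0.76Y = 1356
0.24Y = 1356, so Y = 1356/0.24 = 5650

Y = 5650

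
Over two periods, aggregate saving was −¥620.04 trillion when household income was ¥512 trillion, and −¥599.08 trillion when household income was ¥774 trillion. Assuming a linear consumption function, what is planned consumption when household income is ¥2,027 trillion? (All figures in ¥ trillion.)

C = 2525.84

MPS = ΔS/ΔY = (-599.08 − (-620.04))/(774 − 512) = 20.96/262 = 0.08
MPC = 1 − MPS = 0.92
Autonomous saving = -620.04 − 0.08(512) = -661, so a = 661
C = 661 + 0.92(2027) = 661 + 1864.84 = 2525.84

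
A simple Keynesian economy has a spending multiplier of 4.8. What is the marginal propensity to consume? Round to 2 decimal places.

k = 1/(1 − MPC), so 1 − MPC = 1/k = 1/4.8 = 0.2083
MPC = 1 − 0.2083 = 0.79

MPC = 0.79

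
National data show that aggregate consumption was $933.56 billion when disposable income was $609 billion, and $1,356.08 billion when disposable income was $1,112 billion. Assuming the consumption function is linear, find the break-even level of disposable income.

Y = 2637.5

MPC = (1356.08 − 933.56)/(1112 − 609) = 422.52/503 = 0.84
a = 933.56 − 0.84(609) = 933.56 − 511.56 = 422
Break-even: Y = a/(1−MPC) = 422/0.16 = 2637.5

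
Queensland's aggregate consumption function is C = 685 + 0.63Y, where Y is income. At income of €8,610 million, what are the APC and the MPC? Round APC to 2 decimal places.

APC = 0.71; MPC = 0.63

MPC = 0.63 (the slope of the consumption function)
C = 685 + 0.63(8610) = 6109.3, so APC = 6109.3/8610 = 0.71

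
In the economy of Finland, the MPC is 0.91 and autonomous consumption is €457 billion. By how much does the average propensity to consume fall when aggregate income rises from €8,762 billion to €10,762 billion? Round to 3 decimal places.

At Y = 8762: C = 457 + 0.91(8762) = 8430.42, APC = 8430.42/8762 = 0.9622
At Y = 10762: C = 10250.42, APC = 10250.42/10762 = 0.9525
Fall in APC = 0.9622 − 0.9525 = 0.0097 ≈ 0.010

ΔAPC = 0.010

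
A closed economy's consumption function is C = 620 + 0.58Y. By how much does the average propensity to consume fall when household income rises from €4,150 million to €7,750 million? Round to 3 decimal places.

At Y = 4150: C = 620 + 0.58(4150) = 3027, APC = 3027/4150 = 0.7294
At Y = 7750: C = 5115, APC = 5115/7750 = 0.6600
Fall in APC = 0.7294 − 0.6600 = 0.0694 ≈ 0.069

ΔAPC = 0.069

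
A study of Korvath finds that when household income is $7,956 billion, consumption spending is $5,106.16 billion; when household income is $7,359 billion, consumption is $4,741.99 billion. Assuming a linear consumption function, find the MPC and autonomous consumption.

MPC = 0.61; a = 253

MPC = ΔC/ΔY = (5106.16 − 4741.99)/(7956 − 7359) = 364.17/597 = 0.61
a = C − MPC·Y = 4741.99 − 0.61(7359) = 4741.99 − 4488.99 = 253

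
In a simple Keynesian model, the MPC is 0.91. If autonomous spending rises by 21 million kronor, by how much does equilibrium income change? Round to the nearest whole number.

The multiplier is 1/(1 − MPC) = 1/0.09.
ΔY = 21/0.09 = 233.33 ≈ 233

ΔY ≈ 233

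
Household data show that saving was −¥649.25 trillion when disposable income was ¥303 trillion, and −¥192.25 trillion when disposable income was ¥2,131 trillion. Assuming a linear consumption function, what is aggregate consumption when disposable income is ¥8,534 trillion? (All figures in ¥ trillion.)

C = 7125.5

MPS = ΔS/ΔY = (-192.25 − (-649.25))/(2131 − 303) = 457/1828 = 0.25
MPC = 1 − MPS = 0.75
Autonomous saving = -649.25 − 0.25(303) = -725, so a = 725
C = 725 + 0.75(8534) = 725 + 6400.5 = 7125.5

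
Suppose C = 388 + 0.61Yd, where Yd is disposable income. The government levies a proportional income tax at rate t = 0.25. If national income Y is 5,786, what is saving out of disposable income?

S = 1304.405

Yd = (1 − 0.25)(5786) = 0.75(5786) = 4339.5
C = 388 + 0.61(4339.5) = 388 + 2647.095 = 3035.095
S = Yd − C = 4339.5 − 3035.095 = 1304.405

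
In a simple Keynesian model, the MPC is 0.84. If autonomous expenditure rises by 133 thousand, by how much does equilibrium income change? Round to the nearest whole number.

The multiplier is 1/(1 − MPC) = 1/0.16.
ΔY = 133/0.16 = 831.25 ≈ 831

ΔY ≈ 831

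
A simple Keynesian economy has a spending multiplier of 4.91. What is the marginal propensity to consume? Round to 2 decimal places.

k = 1/(1 − MPC), so 1 − MPC = 1/k = 1/4.91 = 0.2037
MPC = 1 − 0.2037 = 0.80

MPC = 0.80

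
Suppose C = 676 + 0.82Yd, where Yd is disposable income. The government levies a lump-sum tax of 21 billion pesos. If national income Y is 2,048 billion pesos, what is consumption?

C = 2338.14

Yd = Y − T = 2048 − 21 = 2027
C = 676 + 0.82(2027) = 676 + 1662.14 = 2338.14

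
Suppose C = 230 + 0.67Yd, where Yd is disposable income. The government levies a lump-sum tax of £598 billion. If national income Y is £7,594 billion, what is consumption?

C = 4917.32

Yd = Y − T = 7594 − 598 = 6996
C = 230 + 0.67(6996) = 230 + 4687.32 = 4917.32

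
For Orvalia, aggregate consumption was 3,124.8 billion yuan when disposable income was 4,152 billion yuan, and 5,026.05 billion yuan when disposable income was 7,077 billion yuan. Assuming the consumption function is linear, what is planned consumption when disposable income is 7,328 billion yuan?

MPC = (5026.05 − 3124.8)/(7077 − 4152) = 1901.25/2925 = 0.65
a = 3124.8 − 0.65(4152) = 3124.8 − 2698.8 = 426
C = 426 + 0.65(7328) = 426 + 4763.2 = 5189.2

C = 5189.2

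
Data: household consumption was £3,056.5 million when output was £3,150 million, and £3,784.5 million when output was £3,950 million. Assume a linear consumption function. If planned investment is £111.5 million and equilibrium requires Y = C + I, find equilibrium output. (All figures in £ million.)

Y = 3350

MPC = (3784.5 − 3056.5)/(3950 − 3150) = 728/800 = 0.91
a = 3056.5 − 0.91(3150) = 190
Equilibrium: Y = 190 + 0.91Y + 111.5
0.09Y = 301.5, so Y = 301.5/0.09 = 3350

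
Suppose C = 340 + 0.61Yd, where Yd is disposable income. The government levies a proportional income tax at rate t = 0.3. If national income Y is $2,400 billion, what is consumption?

Yd = (1 − 0.3)(2400) = 0.7(2400) = 1680
C = 340 + 0.61(1680) = 340 + 1024.8 = 1364.8

C = 1364.8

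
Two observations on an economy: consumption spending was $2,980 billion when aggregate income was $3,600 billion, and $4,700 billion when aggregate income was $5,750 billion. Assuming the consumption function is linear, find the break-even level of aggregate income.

Y = 500

MPC = (4700 − 2980)/(5750 − 3600) = 1720/2150 = 0.8
a = 2980 − 0.8(3600) = 2980 − 2880 = 100
Break-even: Y = a/(1−MPC) = 100/0.2 = 500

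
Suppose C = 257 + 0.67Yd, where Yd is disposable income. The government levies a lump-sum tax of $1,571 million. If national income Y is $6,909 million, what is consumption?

C = 3833.46

Yd = Y − T = 6909 − 1571 = 5338
C = 257 + 0.67(5338) = 257 + 3576.46 = 3833.46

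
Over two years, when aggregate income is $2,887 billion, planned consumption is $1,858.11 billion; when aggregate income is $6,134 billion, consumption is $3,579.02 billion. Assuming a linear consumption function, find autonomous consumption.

MPC = ΔC/ΔY = (3579.02 − 1858.11)/(6134 − 2887) = 1720.91/3247 = 0.53
a = C − MPC·Y = 1858.11 − 0.53(2887) = 1858.11 − 1530.11 = 328

a = 328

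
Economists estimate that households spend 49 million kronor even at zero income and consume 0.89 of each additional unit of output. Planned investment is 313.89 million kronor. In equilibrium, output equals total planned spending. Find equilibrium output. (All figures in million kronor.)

Y = 3299

Y = C + I = 49 + 0.89Y + 313.89
Y − 0.89Y = 362.89
0.11Y = 362.89, so Y = 362.89/0.11 = 3299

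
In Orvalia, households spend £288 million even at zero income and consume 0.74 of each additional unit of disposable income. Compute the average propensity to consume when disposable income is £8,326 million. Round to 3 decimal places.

APC = 0.775

C = 288 + 0.74(8326) = 6449.24
APC = C/Y = 6449.24/8326 = 0.775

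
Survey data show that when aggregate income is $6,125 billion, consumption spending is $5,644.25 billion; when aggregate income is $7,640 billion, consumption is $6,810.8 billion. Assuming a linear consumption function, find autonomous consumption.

a = 928

MPC = ΔC/ΔY = (6810.8 − 5644.25)/(7640 − 6125) = 1166.55/1515 = 0.77
a = C − MPC·Y = 5644.25 − 0.77(6125) = 5644.25 − 4716.25 = 928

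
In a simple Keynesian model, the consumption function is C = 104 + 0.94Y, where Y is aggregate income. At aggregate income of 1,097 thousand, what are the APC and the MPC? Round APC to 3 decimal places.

MPC = 0.94 (the slope of the consumption function)
C = 104 + 0.94(1097) = 1135.18, so APC = 1135.18/1097 = 1.035

APC = 1.035; MPC = 0.94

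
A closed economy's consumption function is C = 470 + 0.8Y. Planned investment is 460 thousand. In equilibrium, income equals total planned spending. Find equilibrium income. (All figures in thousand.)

Y = C + I = 470 + 0.8Y + 460
Y − 0.8Y = 930
0.2Y = 930, so Y = 930/0.2 = 4650

Y = 4650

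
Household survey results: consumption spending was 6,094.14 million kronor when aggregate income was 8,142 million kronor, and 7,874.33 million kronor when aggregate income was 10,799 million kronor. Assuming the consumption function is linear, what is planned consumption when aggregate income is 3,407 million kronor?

MPC = (7874.33 − 6094.14)/(10799 − 8142) = 1780.19/2657 = 0.67
a = 6094.14 − 0.67(8142) = 6094.14 − 5455.14 = 639
C = 639 + 0.67(3407) = 639 + 2282.69 = 2921.69

C = 2921.69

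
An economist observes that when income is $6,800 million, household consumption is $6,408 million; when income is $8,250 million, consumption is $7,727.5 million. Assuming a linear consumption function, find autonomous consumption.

a = 220

MPC = ΔC/ΔY = (7727.5 − 6408)/(8250 − 6800) = 1319.5/1450 = 0.91
a = C − MPC·Y = 6408 − 0.91(6800) = 6408 − 6188 = 220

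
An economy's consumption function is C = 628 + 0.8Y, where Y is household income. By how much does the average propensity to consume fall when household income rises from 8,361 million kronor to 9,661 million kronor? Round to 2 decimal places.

ΔAPC = 0.01

At Y = 8361: C = 628 + 0.8(8361) = 7316.8, APC = 7316.8/8361 = 0.875
At Y = 9661: C = 8356.8, APC = 8356.8/9661 = 0.865
Fall in APC = 0.875 − 0.865 = 0.01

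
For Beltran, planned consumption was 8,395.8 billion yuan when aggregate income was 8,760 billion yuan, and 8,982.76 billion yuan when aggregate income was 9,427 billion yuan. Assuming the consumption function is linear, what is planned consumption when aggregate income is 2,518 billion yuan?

MPC = (8982.76 − 8395.8)/(9427 − 8760) = 586.96/667 = 0.88
a = 8395.8 − 0.88(8760) = 8395.8 − 7708.8 = 687
C = 687 + 0.88(2518) = 687 + 2215.84 = 2902.84

C = 2902.84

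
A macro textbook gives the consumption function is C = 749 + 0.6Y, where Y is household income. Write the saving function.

S = Y − C = Y − (749 + 0.6Y) = -749 + (1 − 0.6)Y

S = -749 + 0.4Y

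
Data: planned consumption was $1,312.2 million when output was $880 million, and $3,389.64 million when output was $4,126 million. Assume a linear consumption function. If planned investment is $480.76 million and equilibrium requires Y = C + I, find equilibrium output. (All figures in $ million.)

Y = 3416

MPC = (3389.64 − 1312.2)/(4126 − 880) = 2077.44/3246 = 0.64
a = 1312.2 − 0.64(880) = 749
Equilibrium: Y = 749 + 0.64Y + 480.76
0.36Y = 1229.76, so Y = 1229.76/0.36 = 3416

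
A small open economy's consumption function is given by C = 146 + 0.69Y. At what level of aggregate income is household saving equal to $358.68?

Y = 1628

S = Y − C = -146 + 0.31Y
-146 + 0.31Y = 358.68, so 0.31Y = 504.68 and Y = 1628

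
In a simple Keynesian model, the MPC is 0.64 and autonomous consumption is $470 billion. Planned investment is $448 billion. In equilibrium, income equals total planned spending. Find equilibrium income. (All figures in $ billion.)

Y = C + I = 470 + 0.64Y + 448
Y − 0.64Y = 918
0.36Y = 918, so Y = 918/0.36 = 2550

Y = 2550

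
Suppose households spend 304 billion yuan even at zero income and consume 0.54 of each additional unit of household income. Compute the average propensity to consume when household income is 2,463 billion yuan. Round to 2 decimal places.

C = 304 + 0.54(2463) = 1634.02
APC = C/Y = 1634.02/2463 = 0.66

APC = 0.66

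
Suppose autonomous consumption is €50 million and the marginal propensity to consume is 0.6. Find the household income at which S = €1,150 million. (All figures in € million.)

Y = 3000

S = Y − C = -50 + 0.4Y
-50 + 0.4Y = 1150, so 0.4Y = 1200 and Y = 3000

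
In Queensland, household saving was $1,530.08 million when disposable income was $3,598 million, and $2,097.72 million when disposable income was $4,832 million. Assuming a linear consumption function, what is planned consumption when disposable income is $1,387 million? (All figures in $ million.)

C = 873.98

MPS = ΔS/ΔY = (2097.72 − 1530.08)/(4832 − 3598) = 567.64/1234 = 0.46
MPC = 1 − MPS = 0.54
Autonomous saving = 1530.08 − 0.46(3598) = -125, so a = 125
C = 125 + 0.54(1387) = 125 + 748.98 = 873.98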